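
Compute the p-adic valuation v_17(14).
v_17(14) = 0

v_17(n) is the largest exponent k such that 17^k divides n. Factor out: 14 = 17^0 · 14. (Sign doesn't affect v_p.) So v_17(14) = 0.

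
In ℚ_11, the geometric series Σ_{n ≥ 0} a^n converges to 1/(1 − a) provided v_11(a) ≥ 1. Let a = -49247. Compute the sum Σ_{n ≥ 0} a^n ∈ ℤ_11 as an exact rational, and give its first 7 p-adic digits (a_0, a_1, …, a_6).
Σ a^n = 1/(1 − a) = 1/49248;  first 7 digits = (1, 0, 0, 7, 7, 10, 4)

v_11(a) = 3 ≥ 1, so the series converges in ℤ_11 to 1/(1 − a) = 1/(1 − (-49247)) = 1/49248. Expand this rational in ℤ_11: compute digits iteratively via d_i = x_i mod 11, x_{i+1} = (x_i − d_i)/11. The first 7 digits are (1, 0, 0, 7, 7, 10, 4).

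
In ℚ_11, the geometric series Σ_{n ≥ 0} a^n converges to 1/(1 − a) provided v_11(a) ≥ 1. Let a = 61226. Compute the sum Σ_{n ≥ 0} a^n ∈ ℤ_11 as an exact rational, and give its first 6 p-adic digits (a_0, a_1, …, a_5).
Σ a^n = 1/(1 − a) = -1/61225;  first 6 digits = (1, 0, 0, 2, 4, 0)

v_11(a) = 3 ≥ 1, so the series converges in ℤ_11 to 1/(1 − a) = 1/(1 − 61226) = -1/61225. Expand this rational in ℤ_11: compute digits iteratively via d_i = x_i mod 11, x_{i+1} = (x_i − d_i)/11. The first 6 digits are (1, 0, 0, 2, 4, 0).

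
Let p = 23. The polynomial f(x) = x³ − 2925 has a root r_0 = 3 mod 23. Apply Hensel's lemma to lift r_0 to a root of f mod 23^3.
r_2 = 2579 (mod 12167)

Hensel: r_{i+1} = r_i − f(r_i)/f′(r_i) mod 23^{i+2}, where f′(x) = 3x². Iterate:
  r_0 = 3 (mod 23)
  r_1 = 463 (mod 529)
  r_2 = 2579 (mod 12167)
Final: r = 2579 with f(r) ≡ 0 mod 23^3.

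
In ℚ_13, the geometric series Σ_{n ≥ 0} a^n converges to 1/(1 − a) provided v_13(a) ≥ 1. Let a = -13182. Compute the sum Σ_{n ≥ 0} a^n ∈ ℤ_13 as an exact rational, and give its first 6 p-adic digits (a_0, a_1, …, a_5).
Σ a^n = 1/(1 − a) = 1/13183;  first 6 digits = (1, 0, 0, 7, 12, 12)

v_13(a) = 3 ≥ 1, so the series converges in ℤ_13 to 1/(1 − a) = 1/(1 − (-13182)) = 1/13183. Expand this rational in ℤ_13: compute digits iteratively via d_i = x_i mod 13, x_{i+1} = (x_i − d_i)/13. The first 6 digits are (1, 0, 0, 7, 12, 12).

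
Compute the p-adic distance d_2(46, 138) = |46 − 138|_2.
d_2(46, 138) = 1/4

Step 1 — x − y = 46 − 138 = -92. Step 2 — v_2(-92) = 2 (factor: -92 = −(2^2 · 23); the sign does not affect v_p). Step 3 — |x − y|_2 = 2^{-2} = 1/4.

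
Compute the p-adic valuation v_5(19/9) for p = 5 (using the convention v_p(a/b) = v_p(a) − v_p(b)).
v_5(19/9) = 0

Factor powers of 5 from the numerator and denominator of the reduced fraction: 19 = 5^0 · 19 and 9 = 5^0 · 9. Apply v_p(a/b) = v_p(a) − v_p(b): v_5(19/9) = 0 − 0 = 0.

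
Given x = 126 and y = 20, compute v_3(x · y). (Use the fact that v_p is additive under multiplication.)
v_3(2520) = 2

v_p(x) = 2 (factor: 126 = 3^2 · 14); v_p(y) = 0 (factor: 20 = 3^0 · 20). Additivity: v_p(xy) = v_p(x) + v_p(y) = 2 + 0 = 2. (Direct check: xy = 2520 = 3^2 · (280).)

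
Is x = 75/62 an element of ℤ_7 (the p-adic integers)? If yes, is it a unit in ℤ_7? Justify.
x ∈ ℤ_7^× (unit); v_7(x) = 0

ℤ_7 = {x ∈ ℚ_7 : v_7(x) ≥ 0} and ℤ_7^× = {x ∈ ℤ_7 : v_7(x) = 0}. Here v_7(75/62) = v_7(num) − v_7(den) = 0; compare against these criteria.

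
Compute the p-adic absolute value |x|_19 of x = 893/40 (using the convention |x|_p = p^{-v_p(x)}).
|893/40|_19 = 1/19

Step 1 — compute v_19(x) by factoring powers of 19 out of the numerator and denominator: v_19(893/40) = 1. Step 2 — apply |x|_p = p^{-v_p(x)} = 19^{-1} = 1/19.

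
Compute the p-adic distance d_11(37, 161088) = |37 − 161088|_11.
d_11(37, 161088) = 1/161051

Step 1 — x − y = 37 − 161088 = -161051. Step 2 — v_11(-161051) = 5 (factor: -161051 = −(11^5 · 1); the sign does not affect v_p). Step 3 — |x − y|_11 = 11^{-5} = 1/161051.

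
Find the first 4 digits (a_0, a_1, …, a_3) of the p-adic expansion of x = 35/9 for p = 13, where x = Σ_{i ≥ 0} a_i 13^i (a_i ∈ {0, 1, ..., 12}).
(a_0, …, a_3) = (1, 6, 1, 10)

v_13(35/9) = 0 (numerator and denominator both coprime to 13), so x ∈ ℤ_13^×. Compute digits iteratively via a_i = x_i mod 13, x_{i+1} = (x_i − a_i)/13, with x_0 = x:
  x_0 = 35/9;  a_0 = 1;  x_1 = (x_0 − 1)/13 = 2/9
  x_1 = 2/9;  a_1 = 6;  x_2 = (x_1 − 6)/13 = -4/9
  x_2 = -4/9;  a_2 = 1;  x_3 = (x_2 − 1)/13 = -1/9
  x_3 = -1/9;  a_3 = 10;  x_4 = (x_3 − 10)/13 = -7/9
Digits: (1, 6, 1, 10).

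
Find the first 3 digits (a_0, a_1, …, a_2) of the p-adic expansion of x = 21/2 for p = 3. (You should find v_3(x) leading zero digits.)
(a_0, …, a_2) = (0, 2, 2)

v_3(21/2) = 1, so a_0 = ... = a_0 = 0. Factor out: x = 3^1 · u with u = 7/2 a unit in ℤ_3. Expand u iteratively via a_{v+i} = u_i mod 3, u_{i+1} = (u_i − a_{v+i})/3:
  u_0 = 7/2;  a_1 = 2;  u_1 = (u_0 − 2)/3 = 1/2
  u_1 = 1/2;  a_2 = 2;  u_2 = (u_1 − 2)/3 = -1/2
Digits: (0, 2, 2).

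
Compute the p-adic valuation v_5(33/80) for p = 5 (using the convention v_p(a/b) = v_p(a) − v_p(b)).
v_5(33/80) = -1

Factor powers of 5 from the numerator and denominator of the reduced fraction: 33 = 5^0 · 33 and 80 = 5^1 · 16. Apply v_p(a/b) = v_p(a) − v_p(b): v_5(33/80) = 0 − 1 = -1.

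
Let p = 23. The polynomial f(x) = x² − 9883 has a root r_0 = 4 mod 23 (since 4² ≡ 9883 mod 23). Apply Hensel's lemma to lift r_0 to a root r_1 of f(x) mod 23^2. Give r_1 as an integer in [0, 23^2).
r_1 = 510 (mod 529)

Hensel's recurrence: r_{i+1} = r_i − f(r_i)·(f′(r_i))^{-1} mod 23^{i+2}, with f′(x) = 2x. Iterate:
  r_0 = 4 (mod 23)
  r_1 = 510 (mod 529)
Final: r_1 = 510, and one checks f(r_1) ≡ 0 mod 23^2.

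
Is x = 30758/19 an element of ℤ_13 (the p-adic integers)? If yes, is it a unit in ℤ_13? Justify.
x ∈ ℤ_13 but not a unit; v_13(x) = 3 > 0

ℤ_13 = {x ∈ ℚ_13 : v_13(x) ≥ 0} and ℤ_13^× = {x ∈ ℤ_13 : v_13(x) = 0}. Here v_13(30758/19) = v_13(num) − v_13(den) = 3; compare against these criteria.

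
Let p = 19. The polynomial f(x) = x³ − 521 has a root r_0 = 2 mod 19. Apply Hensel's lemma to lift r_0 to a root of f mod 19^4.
r_3 = 82082 (mod 130321)

Hensel: r_{i+1} = r_i − f(r_i)/f′(r_i) mod 19^{i+2}, where f′(x) = 3x². Iterate:
  r_0 = 2 (mod 19)
  r_1 = 135 (mod 361)
  r_2 = 6633 (mod 6859)
  r_3 = 82082 (mod 130321)
Final: r = 82082 with f(r) ≡ 0 mod 19^4.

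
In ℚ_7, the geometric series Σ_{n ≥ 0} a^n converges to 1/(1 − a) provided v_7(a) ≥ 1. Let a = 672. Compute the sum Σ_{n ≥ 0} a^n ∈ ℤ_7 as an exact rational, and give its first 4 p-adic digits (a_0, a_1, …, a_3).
Σ a^n = 1/(1 − a) = -1/671;  first 4 digits = (1, 5, 3, 1)

v_7(a) = 1 ≥ 1, so the series converges in ℤ_7 to 1/(1 − a) = 1/(1 − 672) = -1/671. Expand this rational in ℤ_7: compute digits iteratively via d_i = x_i mod 7, x_{i+1} = (x_i − d_i)/7. The first 4 digits are (1, 5, 3, 1).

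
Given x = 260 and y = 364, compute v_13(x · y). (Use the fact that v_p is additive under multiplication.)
v_13(94640) = 2

v_p(x) = 1 (factor: 260 = 13^1 · 20); v_p(y) = 1 (factor: 364 = 13^1 · 28). Additivity: v_p(xy) = v_p(x) + v_p(y) = 1 + 1 = 2. (Direct check: xy = 94640 = 13^2 · (560).)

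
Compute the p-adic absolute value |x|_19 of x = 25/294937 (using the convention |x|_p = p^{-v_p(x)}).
|25/294937|_19 = 6859

Step 1 — compute v_19(x) by factoring powers of 19 out of the numerator and denominator: v_19(25/294937) = -3. Step 2 — apply |x|_p = p^{-v_p(x)} = 19^{3} = 6859.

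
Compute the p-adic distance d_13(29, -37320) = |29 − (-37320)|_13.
d_13(29, -37320) = 1/2197

Step 1 — x − y = 29 − (-37320) = 37349. Step 2 — v_13(37349) = 3 (factor: 37349 = (13^3 · 17); the sign does not affect v_p). Step 3 — |x − y|_13 = 13^{-3} = 1/2197.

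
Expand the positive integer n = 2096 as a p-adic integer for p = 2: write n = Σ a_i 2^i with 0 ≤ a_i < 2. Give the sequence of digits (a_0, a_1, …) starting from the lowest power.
(a_0, a_1, …) = (0, 0, 0, 0, 1, 1, 0, 0, 0, 0, 0, 1)

Repeated division by 2 gives the digits low-to-high: 2096 = 1·2^4 + 1·2^5 + 1·2^11. Digit sequence: (0, 0, 0, 0, 1, 1, 0, 0, 0, 0, 0, 1).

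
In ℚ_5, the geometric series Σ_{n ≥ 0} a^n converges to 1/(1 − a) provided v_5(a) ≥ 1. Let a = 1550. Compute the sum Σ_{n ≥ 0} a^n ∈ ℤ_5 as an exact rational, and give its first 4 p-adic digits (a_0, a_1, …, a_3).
Σ a^n = 1/(1 − a) = -1/1549;  first 4 digits = (1, 0, 2, 2)

v_5(a) = 2 ≥ 1, so the series converges in ℤ_5 to 1/(1 − a) = 1/(1 − 1550) = -1/1549. Expand this rational in ℤ_5: compute digits iteratively via d_i = x_i mod 5, x_{i+1} = (x_i − d_i)/5. The first 4 digits are (1, 0, 2, 2).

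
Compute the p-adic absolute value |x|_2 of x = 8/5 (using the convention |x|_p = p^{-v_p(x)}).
|8/5|_2 = 1/8

Step 1 — compute v_2(x) by factoring powers of 2 out of the numerator and denominator: v_2(8/5) = 3. Step 2 — apply |x|_p = p^{-v_p(x)} = 2^{-3} = 1/8.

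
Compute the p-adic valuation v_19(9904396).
v_19(9904396) = 5

v_19(n) is the largest exponent k such that 19^k divides n. Factor out: 9904396 = 19^5 · 4. (Sign doesn't affect v_p.) So v_19(9904396) = 5.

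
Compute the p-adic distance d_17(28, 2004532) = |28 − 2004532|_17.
d_17(28, 2004532) = 1/83521

Step 1 — x − y = 28 − 2004532 = -2004504. Step 2 — v_17(-2004504) = 4 (factor: -2004504 = −(17^4 · 24); the sign does not affect v_p). Step 3 — |x − y|_17 = 17^{-4} = 1/83521.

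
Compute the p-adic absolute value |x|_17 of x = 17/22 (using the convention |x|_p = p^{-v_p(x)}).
|17/22|_17 = 1/17

Step 1 — compute v_17(x) by factoring powers of 17 out of the numerator and denominator: v_17(17/22) = 1. Step 2 — apply |x|_p = p^{-v_p(x)} = 17^{-1} = 1/17.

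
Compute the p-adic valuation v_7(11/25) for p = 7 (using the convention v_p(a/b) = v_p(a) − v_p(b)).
v_7(11/25) = 0

Factor powers of 7 from the numerator and denominator of the reduced fraction: 11 = 7^0 · 11 and 25 = 7^0 · 25. Apply v_p(a/b) = v_p(a) − v_p(b): v_7(11/25) = 0 − 0 = 0.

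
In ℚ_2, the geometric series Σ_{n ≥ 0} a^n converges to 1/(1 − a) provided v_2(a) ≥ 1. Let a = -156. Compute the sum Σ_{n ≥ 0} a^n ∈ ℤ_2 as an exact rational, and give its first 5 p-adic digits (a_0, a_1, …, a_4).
Σ a^n = 1/(1 − a) = 1/157;  first 5 digits = (1, 0, 1, 0, 1)

v_2(a) = 2 ≥ 1, so the series converges in ℤ_2 to 1/(1 − a) = 1/(1 − (-156)) = 1/157. Expand this rational in ℤ_2: compute digits iteratively via d_i = x_i mod 2, x_{i+1} = (x_i − d_i)/2. The first 5 digits are (1, 0, 1, 0, 1).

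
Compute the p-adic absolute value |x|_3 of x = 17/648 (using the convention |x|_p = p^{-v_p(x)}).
|17/648|_3 = 81

Step 1 — compute v_3(x) by factoring powers of 3 out of the numerator and denominator: v_3(17/648) = -4. Step 2 — apply |x|_p = p^{-v_p(x)} = 3^{4} = 81.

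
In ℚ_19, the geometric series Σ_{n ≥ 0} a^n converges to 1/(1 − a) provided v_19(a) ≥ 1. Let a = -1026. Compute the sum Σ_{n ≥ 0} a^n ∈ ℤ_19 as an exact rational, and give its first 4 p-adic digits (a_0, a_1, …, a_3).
Σ a^n = 1/(1 − a) = 1/1027;  first 4 digits = (1, 3, 6, 9)

v_19(a) = 1 ≥ 1, so the series converges in ℤ_19 to 1/(1 − a) = 1/(1 − (-1026)) = 1/1027. Expand this rational in ℤ_19: compute digits iteratively via d_i = x_i mod 19, x_{i+1} = (x_i − d_i)/19. The first 4 digits are (1, 3, 6, 9).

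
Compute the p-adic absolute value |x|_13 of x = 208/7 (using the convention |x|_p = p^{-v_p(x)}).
|208/7|_13 = 1/13

Step 1 — compute v_13(x) by factoring powers of 13 out of the numerator and denominator: v_13(208/7) = 1. Step 2 — apply |x|_p = p^{-v_p(x)} = 13^{-1} = 1/13.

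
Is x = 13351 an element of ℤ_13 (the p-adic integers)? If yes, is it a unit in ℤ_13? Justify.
x ∈ ℤ_13 but not a unit; v_13(x) = 2 > 0

ℤ_13 = {x ∈ ℚ_13 : v_13(x) ≥ 0} and ℤ_13^× = {x ∈ ℤ_13 : v_13(x) = 0}. Here v_13(13351) = v_13(num) − v_13(den) = 2; compare against these criteria.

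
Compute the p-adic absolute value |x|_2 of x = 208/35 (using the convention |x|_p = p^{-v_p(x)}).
|208/35|_2 = 1/16

Step 1 — compute v_2(x) by factoring powers of 2 out of the numerator and denominator: v_2(208/35) = 4. Step 2 — apply |x|_p = p^{-v_p(x)} = 2^{-4} = 1/16.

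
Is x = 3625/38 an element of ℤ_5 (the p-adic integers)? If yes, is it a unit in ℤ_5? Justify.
x ∈ ℤ_5 but not a unit; v_5(x) = 3 > 0

ℤ_5 = {x ∈ ℚ_5 : v_5(x) ≥ 0} and ℤ_5^× = {x ∈ ℤ_5 : v_5(x) = 0}. Here v_5(3625/38) = v_5(num) − v_5(den) = 3; compare against these criteria.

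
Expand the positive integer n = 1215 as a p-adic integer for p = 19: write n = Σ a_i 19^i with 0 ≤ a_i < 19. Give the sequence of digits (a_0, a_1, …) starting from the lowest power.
(a_0, a_1, …) = (18, 6, 3)

Repeated division by 19 gives the digits low-to-high: 1215 = 18 + 6·19^1 + 3·19^2. Digit sequence: (18, 6, 3).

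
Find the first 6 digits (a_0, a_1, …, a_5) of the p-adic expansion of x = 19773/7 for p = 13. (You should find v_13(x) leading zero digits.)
(a_0, …, a_5) = (0, 0, 0, 5, 9, 3)

v_13(19773/7) = 3, so a_0 = ... = a_2 = 0. Factor out: x = 13^3 · u with u = 9/7 a unit in ℤ_13. Expand u iteratively via a_{v+i} = u_i mod 13, u_{i+1} = (u_i − a_{v+i})/13:
  u_0 = 9/7;  a_3 = 5;  u_1 = (u_0 − 5)/13 = -2/7
  u_1 = -2/7;  a_4 = 9;  u_2 = (u_1 − 9)/13 = -5/7
  u_2 = -5/7;  a_5 = 3;  u_3 = (u_2 − 3)/13 = -2/7
Digits: (0, 0, 0, 5, 9, 3).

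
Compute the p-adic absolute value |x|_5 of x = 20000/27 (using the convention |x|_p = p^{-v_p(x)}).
|20000/27|_5 = 1/625

Step 1 — compute v_5(x) by factoring powers of 5 out of the numerator and denominator: v_5(20000/27) = 4. Step 2 — apply |x|_p = p^{-v_p(x)} = 5^{-4} = 1/625.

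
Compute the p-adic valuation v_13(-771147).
v_13(-771147) = 4

v_13(n) is the largest exponent k such that 13^k divides n. Factor out: -771147 = -13^4 · 27. (Sign doesn't affect v_p.) So v_13(-771147) = 4.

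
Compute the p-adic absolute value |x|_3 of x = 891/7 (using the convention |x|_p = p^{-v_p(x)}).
|891/7|_3 = 1/81

Step 1 — compute v_3(x) by factoring powers of 3 out of the numerator and denominator: v_3(891/7) = 4. Step 2 — apply |x|_p = p^{-v_p(x)} = 3^{-4} = 1/81.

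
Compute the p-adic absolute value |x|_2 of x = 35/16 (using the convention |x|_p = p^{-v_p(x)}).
|35/16|_2 = 16

Step 1 — compute v_2(x) by factoring powers of 2 out of the numerator and denominator: v_2(35/16) = -4. Step 2 — apply |x|_p = p^{-v_p(x)} = 2^{4} = 16.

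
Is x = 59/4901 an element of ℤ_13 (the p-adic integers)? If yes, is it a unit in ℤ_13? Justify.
x ∉ ℤ_13 (v_13(x) = -2 < 0)

ℤ_13 = {x ∈ ℚ_13 : v_13(x) ≥ 0} and ℤ_13^× = {x ∈ ℤ_13 : v_13(x) = 0}. Here v_13(59/4901) = v_13(num) − v_13(den) = -2; compare against these criteria.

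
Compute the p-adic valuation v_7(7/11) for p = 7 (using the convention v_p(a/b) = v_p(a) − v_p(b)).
v_7(7/11) = 1

Factor powers of 7 from the numerator and denominator of the reduced fraction: 7 = 7^1 · 1 and 11 = 7^0 · 11. Apply v_p(a/b) = v_p(a) − v_p(b): v_7(7/11) = 1 − 0 = 1.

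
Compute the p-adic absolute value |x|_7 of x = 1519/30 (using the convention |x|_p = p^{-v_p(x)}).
|1519/30|_7 = 1/49

Step 1 — compute v_7(x) by factoring powers of 7 out of the numerator and denominator: v_7(1519/30) = 2. Step 2 — apply |x|_p = p^{-v_p(x)} = 7^{-2} = 1/49.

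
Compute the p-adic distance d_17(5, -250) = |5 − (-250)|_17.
d_17(5, -250) = 1/17

Step 1 — x − y = 5 − (-250) = 255. Step 2 — v_17(255) = 1 (factor: 255 = (17^1 · 15); the sign does not affect v_p). Step 3 — |x − y|_17 = 17^{-1} = 1/17.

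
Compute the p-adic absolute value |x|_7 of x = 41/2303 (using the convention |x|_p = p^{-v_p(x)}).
|41/2303|_7 = 49

Step 1 — compute v_7(x) by factoring powers of 7 out of the numerator and denominator: v_7(41/2303) = -2. Step 2 — apply |x|_p = p^{-v_p(x)} = 7^{2} = 49.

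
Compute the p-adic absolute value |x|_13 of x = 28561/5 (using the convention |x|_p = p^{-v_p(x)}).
|28561/5|_13 = 1/28561

Step 1 — compute v_13(x) by factoring powers of 13 out of the numerator and denominator: v_13(28561/5) = 4. Step 2 — apply |x|_p = p^{-v_p(x)} = 13^{-4} = 1/28561.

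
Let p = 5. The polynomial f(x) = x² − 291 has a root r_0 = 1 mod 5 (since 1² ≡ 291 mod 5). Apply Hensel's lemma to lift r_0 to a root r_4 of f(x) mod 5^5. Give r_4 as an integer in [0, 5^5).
r_4 = 1446 (mod 3125)

Hensel's recurrence: r_{i+1} = r_i − f(r_i)·(f′(r_i))^{-1} mod 5^{i+2}, with f′(x) = 2x. Iterate:
  r_0 = 1 (mod 5)
  r_1 = 21 (mod 25)
  r_2 = 71 (mod 125)
  r_3 = 196 (mod 625)
  r_4 = 1446 (mod 3125)
Final: r_4 = 1446, and one checks f(r_4) ≡ 0 mod 5^5.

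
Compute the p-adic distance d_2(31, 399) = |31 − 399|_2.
d_2(31, 399) = 1/16

Step 1 — x − y = 31 − 399 = -368. Step 2 — v_2(-368) = 4 (factor: -368 = −(2^4 · 23); the sign does not affect v_p). Step 3 — |x − y|_2 = 2^{-4} = 1/16.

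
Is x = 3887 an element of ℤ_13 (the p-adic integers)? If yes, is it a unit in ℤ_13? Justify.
x ∈ ℤ_13 but not a unit; v_13(x) = 2 > 0

ℤ_13 = {x ∈ ℚ_13 : v_13(x) ≥ 0} and ℤ_13^× = {x ∈ ℤ_13 : v_13(x) = 0}. Here v_13(3887) = v_13(num) − v_13(den) = 2; compare against these criteria.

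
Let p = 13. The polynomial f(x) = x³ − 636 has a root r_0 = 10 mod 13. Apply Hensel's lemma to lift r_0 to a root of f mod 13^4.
r_3 = 2519 (mod 28561)

Hensel: r_{i+1} = r_i − f(r_i)/f′(r_i) mod 13^{i+2}, where f′(x) = 3x². Iterate:
  r_0 = 10 (mod 13)
  r_1 = 153 (mod 169)
  r_2 = 322 (mod 2197)
  r_3 = 2519 (mod 28561)
Final: r = 2519 with f(r) ≡ 0 mod 13^4.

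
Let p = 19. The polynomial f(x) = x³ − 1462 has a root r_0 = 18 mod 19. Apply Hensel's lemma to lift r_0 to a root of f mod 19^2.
r_1 = 246 (mod 361)

Hensel: r_{i+1} = r_i − f(r_i)/f′(r_i) mod 19^{i+2}, where f′(x) = 3x². Iterate:
  r_0 = 18 (mod 19)
  r_1 = 246 (mod 361)
Final: r = 246 with f(r) ≡ 0 mod 19^2.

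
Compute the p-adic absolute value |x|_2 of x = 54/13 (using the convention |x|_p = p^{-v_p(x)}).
|54/13|_2 = 1/2

Step 1 — compute v_2(x) by factoring powers of 2 out of the numerator and denominator: v_2(54/13) = 1. Step 2 — apply |x|_p = p^{-v_p(x)} = 2^{-1} = 1/2.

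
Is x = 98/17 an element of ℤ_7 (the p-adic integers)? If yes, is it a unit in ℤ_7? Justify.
x ∈ ℤ_7 but not a unit; v_7(x) = 2 > 0

ℤ_7 = {x ∈ ℚ_7 : v_7(x) ≥ 0} and ℤ_7^× = {x ∈ ℤ_7 : v_7(x) = 0}. Here v_7(98/17) = v_7(num) − v_7(den) = 2; compare against these criteria.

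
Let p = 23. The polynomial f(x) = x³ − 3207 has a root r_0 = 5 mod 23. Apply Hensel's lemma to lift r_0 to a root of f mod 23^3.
r_2 = 2811 (mod 12167)

Hensel: r_{i+1} = r_i − f(r_i)/f′(r_i) mod 23^{i+2}, where f′(x) = 3x². Iterate:
  r_0 = 5 (mod 23)
  r_1 = 166 (mod 529)
  r_2 = 2811 (mod 12167)
Final: r = 2811 with f(r) ≡ 0 mod 23^3.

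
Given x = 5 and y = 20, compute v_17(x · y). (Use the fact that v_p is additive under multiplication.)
v_17(100) = 0

v_p(x) = 0 (factor: 5 = 17^0 · 5); v_p(y) = 0 (factor: 20 = 17^0 · 20). Additivity: v_p(xy) = v_p(x) + v_p(y) = 0 + 0 = 0. (Direct check: xy = 100 = 17^0 · (100).)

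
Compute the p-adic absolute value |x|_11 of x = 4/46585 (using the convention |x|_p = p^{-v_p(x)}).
|4/46585|_11 = 1331

Step 1 — compute v_11(x) by factoring powers of 11 out of the numerator and denominator: v_11(4/46585) = -3. Step 2 — apply |x|_p = p^{-v_p(x)} = 11^{3} = 1331.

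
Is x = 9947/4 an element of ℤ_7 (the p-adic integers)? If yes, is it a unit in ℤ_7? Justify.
x ∈ ℤ_7 but not a unit; v_7(x) = 3 > 0

ℤ_7 = {x ∈ ℚ_7 : v_7(x) ≥ 0} and ℤ_7^× = {x ∈ ℤ_7 : v_7(x) = 0}. Here v_7(9947/4) = v_7(num) − v_7(den) = 3; compare against these criteria.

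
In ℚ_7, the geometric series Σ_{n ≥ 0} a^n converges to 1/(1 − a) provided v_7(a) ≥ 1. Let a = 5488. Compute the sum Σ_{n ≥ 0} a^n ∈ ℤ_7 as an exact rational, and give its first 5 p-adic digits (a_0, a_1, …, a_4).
Σ a^n = 1/(1 − a) = -1/5487;  first 5 digits = (1, 0, 0, 2, 2)

v_7(a) = 3 ≥ 1, so the series converges in ℤ_7 to 1/(1 − a) = 1/(1 − 5488) = -1/5487. Expand this rational in ℤ_7: compute digits iteratively via d_i = x_i mod 7, x_{i+1} = (x_i − d_i)/7. The first 5 digits are (1, 0, 0, 2, 2).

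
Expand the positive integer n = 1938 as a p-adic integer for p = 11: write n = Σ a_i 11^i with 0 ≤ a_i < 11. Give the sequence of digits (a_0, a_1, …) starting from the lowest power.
(a_0, a_1, …) = (2, 0, 5, 1)

Repeated division by 11 gives the digits low-to-high: 1938 = 2 + 5·11^2 + 1·11^3. Digit sequence: (2, 0, 5, 1).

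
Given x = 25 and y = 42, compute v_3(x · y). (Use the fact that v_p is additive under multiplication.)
v_3(1050) = 1

v_p(x) = 0 (factor: 25 = 3^0 · 25); v_p(y) = 1 (factor: 42 = 3^1 · 14). Additivity: v_p(xy) = v_p(x) + v_p(y) = 0 + 1 = 1. (Direct check: xy = 1050 = 3^1 · (350).)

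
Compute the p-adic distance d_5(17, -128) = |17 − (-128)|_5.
d_5(17, -128) = 1/5

Step 1 — x − y = 17 − (-128) = 145. Step 2 — v_5(145) = 1 (factor: 145 = (5^1 · 29); the sign does not affect v_p). Step 3 — |x − y|_5 = 5^{-1} = 1/5.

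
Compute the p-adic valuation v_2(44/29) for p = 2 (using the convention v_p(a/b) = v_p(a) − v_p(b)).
v_2(44/29) = 2

Factor powers of 2 from the numerator and denominator of the reduced fraction: 44 = 2^2 · 11 and 29 = 2^0 · 29. Apply v_p(a/b) = v_p(a) − v_p(b): v_2(44/29) = 2 − 0 = 2.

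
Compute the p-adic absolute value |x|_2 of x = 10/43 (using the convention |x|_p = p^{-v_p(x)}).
|10/43|_2 = 1/2

Step 1 — compute v_2(x) by factoring powers of 2 out of the numerator and denominator: v_2(10/43) = 1. Step 2 — apply |x|_p = p^{-v_p(x)} = 2^{-1} = 1/2.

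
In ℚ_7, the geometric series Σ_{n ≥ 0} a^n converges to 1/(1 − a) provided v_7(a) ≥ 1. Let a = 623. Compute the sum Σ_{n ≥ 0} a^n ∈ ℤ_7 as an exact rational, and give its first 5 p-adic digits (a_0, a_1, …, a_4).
Σ a^n = 1/(1 − a) = -1/622;  first 5 digits = (1, 5, 2, 5, 3)

v_7(a) = 1 ≥ 1, so the series converges in ℤ_7 to 1/(1 − a) = 1/(1 − 623) = -1/622. Expand this rational in ℤ_7: compute digits iteratively via d_i = x_i mod 7, x_{i+1} = (x_i − d_i)/7. The first 5 digits are (1, 5, 2, 5, 3).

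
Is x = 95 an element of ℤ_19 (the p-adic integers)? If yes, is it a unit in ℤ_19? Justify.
x ∈ ℤ_19 but not a unit; v_19(x) = 1 > 0

ℤ_19 = {x ∈ ℚ_19 : v_19(x) ≥ 0} and ℤ_19^× = {x ∈ ℤ_19 : v_19(x) = 0}. Here v_19(95) = v_19(num) − v_19(den) = 1; compare against these criteria.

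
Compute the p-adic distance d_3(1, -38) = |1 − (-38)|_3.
d_3(1, -38) = 1/3

Step 1 — x − y = 1 − (-38) = 39. Step 2 — v_3(39) = 1 (factor: 39 = (3^1 · 13); the sign does not affect v_p). Step 3 — |x − y|_3 = 3^{-1} = 1/3.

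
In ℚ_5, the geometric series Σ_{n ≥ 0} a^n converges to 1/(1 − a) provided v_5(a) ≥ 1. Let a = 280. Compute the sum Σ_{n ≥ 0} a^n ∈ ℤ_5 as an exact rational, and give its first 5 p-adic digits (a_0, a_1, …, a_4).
Σ a^n = 1/(1 − a) = -1/279;  first 5 digits = (1, 1, 2, 0, 0)

v_5(a) = 1 ≥ 1, so the series converges in ℤ_5 to 1/(1 − a) = 1/(1 − 280) = -1/279. Expand this rational in ℤ_5: compute digits iteratively via d_i = x_i mod 5, x_{i+1} = (x_i − d_i)/5. The first 5 digits are (1, 1, 2, 0, 0).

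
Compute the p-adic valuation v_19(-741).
v_19(-741) = 1

v_19(n) is the largest exponent k such that 19^k divides n. Factor out: -741 = -19^1 · 39. (Sign doesn't affect v_p.) So v_19(-741) = 1.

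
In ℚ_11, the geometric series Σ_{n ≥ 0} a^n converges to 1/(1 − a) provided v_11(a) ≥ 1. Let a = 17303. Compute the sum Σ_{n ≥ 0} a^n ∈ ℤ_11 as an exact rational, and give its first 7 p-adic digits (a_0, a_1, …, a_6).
Σ a^n = 1/(1 − a) = -1/17302;  first 7 digits = (1, 0, 0, 2, 1, 0, 4)

v_11(a) = 3 ≥ 1, so the series converges in ℤ_11 to 1/(1 − a) = 1/(1 − 17303) = -1/17302. Expand this rational in ℤ_11: compute digits iteratively via d_i = x_i mod 11, x_{i+1} = (x_i − d_i)/11. The first 7 digits are (1, 0, 0, 2, 1, 0, 4).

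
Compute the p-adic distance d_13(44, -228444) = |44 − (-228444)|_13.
d_13(44, -228444) = 1/28561

Step 1 — x − y = 44 − (-228444) = 228488. Step 2 — v_13(228488) = 4 (factor: 228488 = (13^4 · 8); the sign does not affect v_p). Step 3 — |x − y|_13 = 13^{-4} = 1/28561.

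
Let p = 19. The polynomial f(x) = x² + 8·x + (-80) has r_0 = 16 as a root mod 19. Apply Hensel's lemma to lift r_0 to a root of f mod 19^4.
r_3 = 11777 (mod 130321)

Hensel: r_{i+1} = r_i − f(r_i)·(f′(r_i))^{-1} mod 19^{i+2}, f′(x) = 2x + 8. Iterate:
  r_0 = 16 (mod 19)
  r_1 = 225 (mod 361)
  r_2 = 4918 (mod 6859)
  r_3 = 11777 (mod 130321)
Final: r = 11777 satisfies f(r) ≡ 0 mod 19^4.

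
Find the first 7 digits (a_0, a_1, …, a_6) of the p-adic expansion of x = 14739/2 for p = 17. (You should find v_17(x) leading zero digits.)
(a_0, …, a_6) = (0, 0, 0, 10, 8, 8, 8)

v_17(14739/2) = 3, so a_0 = ... = a_2 = 0. Factor out: x = 17^3 · u with u = 3/2 a unit in ℤ_17. Expand u iteratively via a_{v+i} = u_i mod 17, u_{i+1} = (u_i − a_{v+i})/17:
  u_0 = 3/2;  a_3 = 10;  u_1 = (u_0 − 10)/17 = -1/2
  u_1 = -1/2;  a_4 = 8;  u_2 = (u_1 − 8)/17 = -1/2
  u_2 = -1/2;  a_5 = 8;  u_3 = (u_2 − 8)/17 = -1/2
  u_3 = -1/2;  a_6 = 8;  u_4 = (u_3 − 8)/17 = -1/2
Digits: (0, 0, 0, 10, 8, 8, 8).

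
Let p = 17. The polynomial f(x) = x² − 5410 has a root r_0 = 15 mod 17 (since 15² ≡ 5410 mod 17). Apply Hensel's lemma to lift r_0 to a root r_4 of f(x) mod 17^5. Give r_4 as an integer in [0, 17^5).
r_4 = 1007690 (mod 1419857)

Hensel's recurrence: r_{i+1} = r_i − f(r_i)·(f′(r_i))^{-1} mod 17^{i+2}, with f′(x) = 2x. Iterate:
  r_0 = 15 (mod 17)
  r_1 = 236 (mod 289)
  r_2 = 525 (mod 4913)
  r_3 = 5438 (mod 83521)
  r_4 = 1007690 (mod 1419857)
Final: r_4 = 1007690, and one checks f(r_4) ≡ 0 mod 17^5.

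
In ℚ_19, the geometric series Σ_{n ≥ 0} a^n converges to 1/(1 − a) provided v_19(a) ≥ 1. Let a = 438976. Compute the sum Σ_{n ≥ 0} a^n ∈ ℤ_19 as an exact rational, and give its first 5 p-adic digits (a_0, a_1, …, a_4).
Σ a^n = 1/(1 − a) = -1/438975;  first 5 digits = (1, 0, 0, 7, 3)

v_19(a) = 3 ≥ 1, so the series converges in ℤ_19 to 1/(1 − a) = 1/(1 − 438976) = -1/438975. Expand this rational in ℤ_19: compute digits iteratively via d_i = x_i mod 19, x_{i+1} = (x_i − d_i)/19. The first 5 digits are (1, 0, 0, 7, 3).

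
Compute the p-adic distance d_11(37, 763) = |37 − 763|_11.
d_11(37, 763) = 1/121

Step 1 — x − y = 37 − 763 = -726. Step 2 — v_11(-726) = 2 (factor: -726 = −(11^2 · 6); the sign does not affect v_p). Step 3 — |x − y|_11 = 11^{-2} = 1/121.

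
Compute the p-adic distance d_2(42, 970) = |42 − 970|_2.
d_2(42, 970) = 1/32

Step 1 — x − y = 42 − 970 = -928. Step 2 — v_2(-928) = 5 (factor: -928 = −(2^5 · 29); the sign does not affect v_p). Step 3 — |x − y|_2 = 2^{-5} = 1/32.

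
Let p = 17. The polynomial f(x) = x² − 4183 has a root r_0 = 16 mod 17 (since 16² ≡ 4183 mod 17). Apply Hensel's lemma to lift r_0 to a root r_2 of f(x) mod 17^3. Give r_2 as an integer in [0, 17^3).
r_2 = 220 (mod 4913)

Hensel's recurrence: r_{i+1} = r_i − f(r_i)·(f′(r_i))^{-1} mod 17^{i+2}, with f′(x) = 2x. Iterate:
  r_0 = 16 (mod 17)
  r_1 = 220 (mod 289)
  r_2 = 220 (mod 4913)
Final: r_2 = 220, and one checks f(r_2) ≡ 0 mod 17^3.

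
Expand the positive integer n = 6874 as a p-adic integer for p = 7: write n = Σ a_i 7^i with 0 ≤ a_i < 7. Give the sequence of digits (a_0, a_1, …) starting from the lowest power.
(a_0, a_1, …) = (0, 2, 0, 6, 2)

Repeated division by 7 gives the digits low-to-high: 6874 = 2·7^1 + 6·7^3 + 2·7^4. Digit sequence: (0, 2, 0, 6, 2).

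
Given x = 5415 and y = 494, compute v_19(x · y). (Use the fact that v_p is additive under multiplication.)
v_19(2675010) = 3

v_p(x) = 2 (factor: 5415 = 19^2 · 15); v_p(y) = 1 (factor: 494 = 19^1 · 26). Additivity: v_p(xy) = v_p(x) + v_p(y) = 2 + 1 = 3. (Direct check: xy = 2675010 = 19^3 · (390).)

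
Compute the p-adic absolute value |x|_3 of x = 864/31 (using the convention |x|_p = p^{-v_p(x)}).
|864/31|_3 = 1/27

Step 1 — compute v_3(x) by factoring powers of 3 out of the numerator and denominator: v_3(864/31) = 3. Step 2 — apply |x|_p = p^{-v_p(x)} = 3^{-3} = 1/27.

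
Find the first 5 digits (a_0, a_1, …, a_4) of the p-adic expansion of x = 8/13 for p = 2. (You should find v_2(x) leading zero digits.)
(a_0, …, a_4) = (0, 0, 0, 1, 0)

v_2(8/13) = 3, so a_0 = ... = a_2 = 0. Factor out: x = 2^3 · u with u = 1/13 a unit in ℤ_2. Expand u iteratively via a_{v+i} = u_i mod 2, u_{i+1} = (u_i − a_{v+i})/2:
  u_0 = 1/13;  a_3 = 1;  u_1 = (u_0 − 1)/2 = -6/13
  u_1 = -6/13;  a_4 = 0;  u_2 = (u_1 − 0)/2 = -3/13
Digits: (0, 0, 0, 1, 0).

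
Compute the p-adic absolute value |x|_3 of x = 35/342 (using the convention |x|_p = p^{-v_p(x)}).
|35/342|_3 = 9

Step 1 — compute v_3(x) by factoring powers of 3 out of the numerator and denominator: v_3(35/342) = -2. Step 2 — apply |x|_p = p^{-v_p(x)} = 3^{2} = 9.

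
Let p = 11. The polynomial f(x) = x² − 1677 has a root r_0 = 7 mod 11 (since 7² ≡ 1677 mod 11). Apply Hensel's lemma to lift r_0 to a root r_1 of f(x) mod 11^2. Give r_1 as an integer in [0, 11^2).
r_1 = 106 (mod 121)

Hensel's recurrence: r_{i+1} = r_i − f(r_i)·(f′(r_i))^{-1} mod 11^{i+2}, with f′(x) = 2x. Iterate:
  r_0 = 7 (mod 11)
  r_1 = 106 (mod 121)
Final: r_1 = 106, and one checks f(r_1) ≡ 0 mod 11^2.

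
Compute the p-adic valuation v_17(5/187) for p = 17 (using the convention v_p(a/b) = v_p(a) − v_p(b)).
v_17(5/187) = -1

Factor powers of 17 from the numerator and denominator of the reduced fraction: 5 = 17^0 · 5 and 187 = 17^1 · 11. Apply v_p(a/b) = v_p(a) − v_p(b): v_17(5/187) = 0 − 1 = -1.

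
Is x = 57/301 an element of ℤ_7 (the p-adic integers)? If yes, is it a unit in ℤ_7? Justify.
x ∉ ℤ_7 (v_7(x) = -1 < 0)

ℤ_7 = {x ∈ ℚ_7 : v_7(x) ≥ 0} and ℤ_7^× = {x ∈ ℤ_7 : v_7(x) = 0}. Here v_7(57/301) = v_7(num) − v_7(den) = -1; compare against these criteria.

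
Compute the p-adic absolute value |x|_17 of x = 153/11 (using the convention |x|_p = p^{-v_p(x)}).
|153/11|_17 = 1/17

Step 1 — compute v_17(x) by factoring powers of 17 out of the numerator and denominator: v_17(153/11) = 1. Step 2 — apply |x|_p = p^{-v_p(x)} = 17^{-1} = 1/17.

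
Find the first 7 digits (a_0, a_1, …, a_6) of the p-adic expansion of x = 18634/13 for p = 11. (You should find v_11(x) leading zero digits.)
(a_0, …, a_6) = (0, 0, 0, 7, 2, 4, 3)

v_11(18634/13) = 3, so a_0 = ... = a_2 = 0. Factor out: x = 11^3 · u with u = 14/13 a unit in ℤ_11. Expand u iteratively via a_{v+i} = u_i mod 11, u_{i+1} = (u_i − a_{v+i})/11:
  u_0 = 14/13;  a_3 = 7;  u_1 = (u_0 − 7)/11 = -7/13
  u_1 = -7/13;  a_4 = 2;  u_2 = (u_1 − 2)/11 = -3/13
  u_2 = -3/13;  a_5 = 4;  u_3 = (u_2 − 4)/11 = -5/13
  u_3 = -5/13;  a_6 = 3;  u_4 = (u_3 − 3)/11 = -4/13
Digits: (0, 0, 0, 7, 2, 4, 3).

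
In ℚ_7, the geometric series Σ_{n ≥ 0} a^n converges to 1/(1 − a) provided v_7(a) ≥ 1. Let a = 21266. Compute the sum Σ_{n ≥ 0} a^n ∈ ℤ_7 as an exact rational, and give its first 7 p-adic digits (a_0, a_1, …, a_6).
Σ a^n = 1/(1 − a) = -1/21265;  first 7 digits = (1, 0, 0, 6, 1, 1, 1)

v_7(a) = 3 ≥ 1, so the series converges in ℤ_7 to 1/(1 − a) = 1/(1 − 21266) = -1/21265. Expand this rational in ℤ_7: compute digits iteratively via d_i = x_i mod 7, x_{i+1} = (x_i − d_i)/7. The first 7 digits are (1, 0, 0, 6, 1, 1, 1).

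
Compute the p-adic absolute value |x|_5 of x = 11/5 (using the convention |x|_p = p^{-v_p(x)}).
|11/5|_5 = 5

Step 1 — compute v_5(x) by factoring powers of 5 out of the numerator and denominator: v_5(11/5) = -1. Step 2 — apply |x|_p = p^{-v_p(x)} = 5^{1} = 5.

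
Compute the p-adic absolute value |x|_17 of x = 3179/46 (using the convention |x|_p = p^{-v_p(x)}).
|3179/46|_17 = 1/289

Step 1 — compute v_17(x) by factoring powers of 17 out of the numerator and denominator: v_17(3179/46) = 2. Step 2 — apply |x|_p = p^{-v_p(x)} = 17^{-2} = 1/289.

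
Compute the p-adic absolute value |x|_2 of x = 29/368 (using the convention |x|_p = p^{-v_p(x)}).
|29/368|_2 = 16

Step 1 — compute v_2(x) by factoring powers of 2 out of the numerator and denominator: v_2(29/368) = -4. Step 2 — apply |x|_p = p^{-v_p(x)} = 2^{4} = 16.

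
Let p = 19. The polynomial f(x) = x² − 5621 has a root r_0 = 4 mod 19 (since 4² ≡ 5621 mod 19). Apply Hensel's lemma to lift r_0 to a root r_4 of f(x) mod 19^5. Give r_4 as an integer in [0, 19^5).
r_4 = 2431453 (mod 2476099)

Hensel's recurrence: r_{i+1} = r_i − f(r_i)·(f′(r_i))^{-1} mod 19^{i+2}, with f′(x) = 2x. Iterate:
  r_0 = 4 (mod 19)
  r_1 = 118 (mod 361)
  r_2 = 3367 (mod 6859)
  r_3 = 85675 (mod 130321)
  r_4 = 2431453 (mod 2476099)
Final: r_4 = 2431453, and one checks f(r_4) ≡ 0 mod 19^5.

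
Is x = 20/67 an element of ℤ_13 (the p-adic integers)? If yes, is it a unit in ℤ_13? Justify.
x ∈ ℤ_13^× (unit); v_13(x) = 0

ℤ_13 = {x ∈ ℚ_13 : v_13(x) ≥ 0} and ℤ_13^× = {x ∈ ℤ_13 : v_13(x) = 0}. Here v_13(20/67) = v_13(num) − v_13(den) = 0; compare against these criteria.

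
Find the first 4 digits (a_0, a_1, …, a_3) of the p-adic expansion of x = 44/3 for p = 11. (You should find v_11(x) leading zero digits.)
(a_0, …, a_3) = (0, 5, 7, 3)

v_11(44/3) = 1, so a_0 = ... = a_0 = 0. Factor out: x = 11^1 · u with u = 4/3 a unit in ℤ_11. Expand u iteratively via a_{v+i} = u_i mod 11, u_{i+1} = (u_i − a_{v+i})/11:
  u_0 = 4/3;  a_1 = 5;  u_1 = (u_0 − 5)/11 = -1/3
  u_1 = -1/3;  a_2 = 7;  u_2 = (u_1 − 7)/11 = -2/3
  u_2 = -2/3;  a_3 = 3;  u_3 = (u_2 − 3)/11 = -1/3
Digits: (0, 5, 7, 3).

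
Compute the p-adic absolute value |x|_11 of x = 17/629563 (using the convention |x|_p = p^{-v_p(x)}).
|17/629563|_11 = 14641

Step 1 — compute v_11(x) by factoring powers of 11 out of the numerator and denominator: v_11(17/629563) = -4. Step 2 — apply |x|_p = p^{-v_p(x)} = 11^{4} = 14641.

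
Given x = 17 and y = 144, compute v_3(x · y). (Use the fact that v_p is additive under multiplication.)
v_3(2448) = 2

v_p(x) = 0 (factor: 17 = 3^0 · 17); v_p(y) = 2 (factor: 144 = 3^2 · 16). Additivity: v_p(xy) = v_p(x) + v_p(y) = 0 + 2 = 2. (Direct check: xy = 2448 = 3^2 · (272).)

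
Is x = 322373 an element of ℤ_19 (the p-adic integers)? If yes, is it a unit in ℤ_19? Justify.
x ∈ ℤ_19 but not a unit; v_19(x) = 3 > 0

ℤ_19 = {x ∈ ℚ_19 : v_19(x) ≥ 0} and ℤ_19^× = {x ∈ ℤ_19 : v_19(x) = 0}. Here v_19(322373) = v_19(num) − v_19(den) = 3; compare against these criteria.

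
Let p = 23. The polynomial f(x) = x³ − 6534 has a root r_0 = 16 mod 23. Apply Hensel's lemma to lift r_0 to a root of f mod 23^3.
r_2 = 2109 (mod 12167)

Hensel: r_{i+1} = r_i − f(r_i)/f′(r_i) mod 23^{i+2}, where f′(x) = 3x². Iterate:
  r_0 = 16 (mod 23)
  r_1 = 522 (mod 529)
  r_2 = 2109 (mod 12167)
Final: r = 2109 with f(r) ≡ 0 mod 23^3.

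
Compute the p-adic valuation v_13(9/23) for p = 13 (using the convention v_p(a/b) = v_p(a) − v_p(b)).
v_13(9/23) = 0

Factor powers of 13 from the numerator and denominator of the reduced fraction: 9 = 13^0 · 9 and 23 = 13^0 · 23. Apply v_p(a/b) = v_p(a) − v_p(b): v_13(9/23) = 0 − 0 = 0.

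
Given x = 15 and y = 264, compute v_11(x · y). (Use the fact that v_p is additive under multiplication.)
v_11(3960) = 1

v_p(x) = 0 (factor: 15 = 11^0 · 15); v_p(y) = 1 (factor: 264 = 11^1 · 24). Additivity: v_p(xy) = v_p(x) + v_p(y) = 0 + 1 = 1. (Direct check: xy = 3960 = 11^1 · (360).)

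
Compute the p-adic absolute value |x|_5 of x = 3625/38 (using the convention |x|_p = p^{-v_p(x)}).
|3625/38|_5 = 1/125

Step 1 — compute v_5(x) by factoring powers of 5 out of the numerator and denominator: v_5(3625/38) = 3. Step 2 — apply |x|_p = p^{-v_p(x)} = 5^{-3} = 1/125.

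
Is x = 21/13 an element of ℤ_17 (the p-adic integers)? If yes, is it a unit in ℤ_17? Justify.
x ∈ ℤ_17^× (unit); v_17(x) = 0

ℤ_17 = {x ∈ ℚ_17 : v_17(x) ≥ 0} and ℤ_17^× = {x ∈ ℤ_17 : v_17(x) = 0}. Here v_17(21/13) = v_17(num) − v_17(den) = 0; compare against these criteria.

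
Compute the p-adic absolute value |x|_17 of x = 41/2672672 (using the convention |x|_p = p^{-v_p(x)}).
|41/2672672|_17 = 83521

Step 1 — compute v_17(x) by factoring powers of 17 out of the numerator and denominator: v_17(41/2672672) = -4. Step 2 — apply |x|_p = p^{-v_p(x)} = 17^{4} = 83521.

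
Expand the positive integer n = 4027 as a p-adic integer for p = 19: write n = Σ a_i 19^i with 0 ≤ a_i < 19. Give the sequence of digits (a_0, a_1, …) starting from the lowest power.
(a_0, a_1, …) = (18, 2, 11)

Repeated division by 19 gives the digits low-to-high: 4027 = 18 + 2·19^1 + 11·19^2. Digit sequence: (18, 2, 11).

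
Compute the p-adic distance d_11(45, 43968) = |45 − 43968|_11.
d_11(45, 43968) = 1/14641

Step 1 — x − y = 45 − 43968 = -43923. Step 2 — v_11(-43923) = 4 (factor: -43923 = −(11^4 · 3); the sign does not affect v_p). Step 3 — |x − y|_11 = 11^{-4} = 1/14641.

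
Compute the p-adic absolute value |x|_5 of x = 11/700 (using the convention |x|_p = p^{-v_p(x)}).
|11/700|_5 = 25

Step 1 — compute v_5(x) by factoring powers of 5 out of the numerator and denominator: v_5(11/700) = -2. Step 2 — apply |x|_p = p^{-v_p(x)} = 5^{2} = 25.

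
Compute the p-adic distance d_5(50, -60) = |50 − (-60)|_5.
d_5(50, -60) = 1/5

Step 1 — x − y = 50 − (-60) = 110. Step 2 — v_5(110) = 1 (factor: 110 = (5^1 · 22); the sign does not affect v_p). Step 3 — |x − y|_5 = 5^{-1} = 1/5.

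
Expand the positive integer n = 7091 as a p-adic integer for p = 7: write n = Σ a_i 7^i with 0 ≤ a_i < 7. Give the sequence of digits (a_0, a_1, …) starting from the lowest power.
(a_0, a_1, …) = (0, 5, 4, 6, 2)

Repeated division by 7 gives the digits low-to-high: 7091 = 5·7^1 + 4·7^2 + 6·7^3 + 2·7^4. Digit sequence: (0, 5, 4, 6, 2).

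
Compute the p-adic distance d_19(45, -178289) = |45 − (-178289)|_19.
d_19(45, -178289) = 1/6859

Step 1 — x − y = 45 − (-178289) = 178334. Step 2 — v_19(178334) = 3 (factor: 178334 = (19^3 · 26); the sign does not affect v_p). Step 3 — |x − y|_19 = 19^{-3} = 1/6859.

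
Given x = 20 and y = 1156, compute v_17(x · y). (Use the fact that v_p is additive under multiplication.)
v_17(23120) = 2

v_p(x) = 0 (factor: 20 = 17^0 · 20); v_p(y) = 2 (factor: 1156 = 17^2 · 4). Additivity: v_p(xy) = v_p(x) + v_p(y) = 0 + 2 = 2. (Direct check: xy = 23120 = 17^2 · (80).)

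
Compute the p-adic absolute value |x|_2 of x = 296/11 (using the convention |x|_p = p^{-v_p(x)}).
|296/11|_2 = 1/8

Step 1 — compute v_2(x) by factoring powers of 2 out of the numerator and denominator: v_2(296/11) = 3. Step 2 — apply |x|_p = p^{-v_p(x)} = 2^{-3} = 1/8.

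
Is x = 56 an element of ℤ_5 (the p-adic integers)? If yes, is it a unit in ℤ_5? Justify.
x ∈ ℤ_5^× (unit); v_5(x) = 0

ℤ_5 = {x ∈ ℚ_5 : v_5(x) ≥ 0} and ℤ_5^× = {x ∈ ℤ_5 : v_5(x) = 0}. Here v_5(56) = v_5(num) − v_5(den) = 0; compare against these criteria.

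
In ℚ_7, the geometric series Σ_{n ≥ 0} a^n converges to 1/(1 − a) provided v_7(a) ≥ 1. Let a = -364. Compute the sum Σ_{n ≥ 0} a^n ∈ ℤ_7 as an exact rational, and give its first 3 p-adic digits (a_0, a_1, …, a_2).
Σ a^n = 1/(1 − a) = 1/365;  first 3 digits = (1, 4, 1)

v_7(a) = 1 ≥ 1, so the series converges in ℤ_7 to 1/(1 − a) = 1/(1 − (-364)) = 1/365. Expand this rational in ℤ_7: compute digits iteratively via d_i = x_i mod 7, x_{i+1} = (x_i − d_i)/7. The first 3 digits are (1, 4, 1).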